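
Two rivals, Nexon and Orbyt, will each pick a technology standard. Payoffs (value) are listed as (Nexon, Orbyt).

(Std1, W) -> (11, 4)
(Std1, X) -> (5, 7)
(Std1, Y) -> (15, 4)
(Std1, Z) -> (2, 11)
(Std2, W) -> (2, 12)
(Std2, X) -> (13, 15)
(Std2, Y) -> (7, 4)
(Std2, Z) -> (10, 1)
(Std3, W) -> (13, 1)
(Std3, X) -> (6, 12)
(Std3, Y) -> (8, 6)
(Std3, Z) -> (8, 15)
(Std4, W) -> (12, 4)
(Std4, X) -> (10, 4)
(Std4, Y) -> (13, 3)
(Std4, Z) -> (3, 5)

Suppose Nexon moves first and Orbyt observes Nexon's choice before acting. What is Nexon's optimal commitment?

Std2

Solve by backward induction (Nexon leads).
- Std1: BR = Z, leader payoff 2.
- Std2: BR = X, leader payoff 13.
- Std3: BR = Z, leader payoff 8.
- Std4: BR = Z, leader payoff 3.
Maximizing over 2, 13, 8, 3, Nexon chooses Std2. Subgame-perfect outcome: (Std2, X) with payoffs (13, 15).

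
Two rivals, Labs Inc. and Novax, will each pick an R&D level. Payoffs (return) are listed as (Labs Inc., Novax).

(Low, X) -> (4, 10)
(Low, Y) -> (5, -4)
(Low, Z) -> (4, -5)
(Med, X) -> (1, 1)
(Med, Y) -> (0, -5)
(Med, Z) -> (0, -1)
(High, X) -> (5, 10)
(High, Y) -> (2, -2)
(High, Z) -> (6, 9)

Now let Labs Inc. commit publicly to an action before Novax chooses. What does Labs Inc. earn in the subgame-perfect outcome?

5

Work backward from Novax's decision.
- Low: Novax compares 10, -4, -5 and picks X; Labs Inc. would get 4.
- Med: Novax compares 1, -5, -1 and picks X; Labs Inc. would get 1.
- High: Novax compares 10, -2, 9 and picks X; Labs Inc. would get 5.
Among 4, 1, 5, the best is 5 at High. Subgame-perfect outcome: (High, X) with payoffs (5, 10).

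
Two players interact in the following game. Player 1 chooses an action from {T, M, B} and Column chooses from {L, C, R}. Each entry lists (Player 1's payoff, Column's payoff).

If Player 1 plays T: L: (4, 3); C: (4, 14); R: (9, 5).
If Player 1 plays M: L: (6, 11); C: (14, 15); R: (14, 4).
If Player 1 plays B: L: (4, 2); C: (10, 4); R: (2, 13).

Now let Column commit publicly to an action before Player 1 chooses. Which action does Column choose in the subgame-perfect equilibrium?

C

Backward induction with Column moving first.
- L → Player 1 plays M (best of 4, 6, 4); Column gets 11.
- C → Player 1 plays M (best of 4, 14, 10); Column gets 15.
- R → Player 1 plays M (best of 9, 14, 2); Column gets 4.
Maximizing over 11, 15, 4, Column chooses C. Subgame-perfect outcome: (M, C) with payoffs (14, 15).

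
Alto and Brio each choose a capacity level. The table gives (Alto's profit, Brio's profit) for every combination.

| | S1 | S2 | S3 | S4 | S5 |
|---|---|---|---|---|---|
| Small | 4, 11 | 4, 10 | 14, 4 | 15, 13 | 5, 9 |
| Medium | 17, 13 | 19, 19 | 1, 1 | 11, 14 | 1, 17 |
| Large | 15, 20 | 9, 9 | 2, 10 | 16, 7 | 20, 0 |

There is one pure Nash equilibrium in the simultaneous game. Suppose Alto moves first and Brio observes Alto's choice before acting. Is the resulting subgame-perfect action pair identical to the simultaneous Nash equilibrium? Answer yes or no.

Brio best-responds to each possible Alto move:
- Small: BR = S4, leader payoff 15.
- Medium: BR = S2, leader payoff 19.
- Large: BR = S1, leader payoff 15.
Alto's induced payoffs are 15, 19, 15, so Alto commits to Medium. Subgame-perfect outcome: (Medium, S2) with payoffs (19, 19).
Under simultaneous play:
Alto's best replies: S1→Medium; S2→Medium; S3→Small; S4→Large; S5→Large.
Brio's best replies: Small→S4; Medium→S2; Large→S1.
Only (Medium, S2) has each player best-responding; Nash payoffs (19, 19).
Sequential outcome (Medium, S2) coincides with the Nash profile (Medium, S2).

yes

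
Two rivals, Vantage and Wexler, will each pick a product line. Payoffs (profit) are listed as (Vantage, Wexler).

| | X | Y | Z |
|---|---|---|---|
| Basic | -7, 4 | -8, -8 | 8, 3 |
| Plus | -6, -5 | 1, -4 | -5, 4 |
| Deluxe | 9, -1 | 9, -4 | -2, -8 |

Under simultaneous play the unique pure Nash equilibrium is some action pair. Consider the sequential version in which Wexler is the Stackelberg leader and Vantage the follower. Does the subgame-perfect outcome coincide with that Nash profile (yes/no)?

Backward induction with Wexler moving first.
- X → Vantage plays Deluxe (best of -7, -6, 9); Wexler gets -1.
- Y → Vantage plays Deluxe (best of -8, 1, 9); Wexler gets -4.
- Z → Vantage plays Basic (best of 8, -5, -2); Wexler gets 3.
Maximizing over -1, -4, 3, Wexler chooses Z. Subgame-perfect outcome: (Basic, Z) with payoffs (8, 3).
For the simultaneous game, intersect best replies.
Vantage's best replies: X→Deluxe; Y→Deluxe; Z→Basic.
Wexler's best replies: Basic→X; Plus→Z; Deluxe→X.
Only (Deluxe, X) has each player best-responding; Nash payoffs (9, -1).
Sequential outcome (Basic, Z) differs from the Nash profile (Deluxe, X).

no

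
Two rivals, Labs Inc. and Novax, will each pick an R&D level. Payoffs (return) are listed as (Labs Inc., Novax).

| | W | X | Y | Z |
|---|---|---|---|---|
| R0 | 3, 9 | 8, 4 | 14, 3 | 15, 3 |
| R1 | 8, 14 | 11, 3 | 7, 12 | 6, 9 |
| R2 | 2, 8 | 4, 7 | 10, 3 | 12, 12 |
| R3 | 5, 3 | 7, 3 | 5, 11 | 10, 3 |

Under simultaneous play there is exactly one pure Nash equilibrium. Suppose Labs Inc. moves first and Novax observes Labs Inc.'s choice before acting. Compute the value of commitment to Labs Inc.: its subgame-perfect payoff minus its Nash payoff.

4

Solve by backward induction (Labs Inc. leads).
- R0: BR = W, leader payoff 3.
- R1: BR = W, leader payoff 8.
- R2: BR = Z, leader payoff 12.
- R3: BR = Y, leader payoff 5.
Labs Inc.'s induced payoffs are 3, 8, 12, 5, so Labs Inc. commits to R2. Subgame-perfect outcome: (R2, Z) with payoffs (12, 12).
Under simultaneous play:
Labs Inc.'s best replies: W→R1; X→R1; Y→R0; Z→R0.
Novax's best replies: R0→W; R1→W; R2→Z; R3→Y.
Only (R1, W) has each player best-responding; Nash payoffs (8, 14).
Labs Inc.'s commitment gain: 12 − 8 = 4.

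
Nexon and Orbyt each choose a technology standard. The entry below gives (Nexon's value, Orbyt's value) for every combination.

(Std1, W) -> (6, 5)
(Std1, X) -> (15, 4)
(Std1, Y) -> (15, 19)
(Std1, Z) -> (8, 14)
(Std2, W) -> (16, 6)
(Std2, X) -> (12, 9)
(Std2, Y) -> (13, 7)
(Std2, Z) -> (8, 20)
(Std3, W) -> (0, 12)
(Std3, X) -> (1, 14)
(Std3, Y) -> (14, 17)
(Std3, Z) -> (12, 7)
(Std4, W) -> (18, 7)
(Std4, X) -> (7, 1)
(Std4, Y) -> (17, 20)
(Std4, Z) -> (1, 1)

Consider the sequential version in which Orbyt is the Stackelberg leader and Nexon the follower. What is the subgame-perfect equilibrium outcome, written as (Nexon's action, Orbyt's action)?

Backward induction with Orbyt moving first.
- W: Nexon compares 6, 16, 0, 18 and picks Std4; Orbyt would get 7.
- X: Nexon compares 15, 12, 1, 7 and picks Std1; Orbyt would get 4.
- Y: Nexon compares 15, 13, 14, 17 and picks Std4; Orbyt would get 20.
- Z: Nexon compares 8, 8, 12, 1 and picks Std3; Orbyt would get 7.
Maximizing over 7, 4, 20, 7, Orbyt chooses Y. Subgame-perfect outcome: (Std4, Y) with payoffs (17, 20).

(Std4, Y)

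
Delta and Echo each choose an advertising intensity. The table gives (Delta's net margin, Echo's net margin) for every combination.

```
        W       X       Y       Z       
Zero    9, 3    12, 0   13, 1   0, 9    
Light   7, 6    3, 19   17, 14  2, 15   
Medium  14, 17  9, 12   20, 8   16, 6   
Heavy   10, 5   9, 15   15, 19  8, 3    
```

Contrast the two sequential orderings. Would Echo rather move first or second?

second

If Delta leads: Echo's best replies are Zero→Z, Light→X, Medium→W, Heavy→Y; Delta's induced payoffs 0, 3, 14, 15; outcome (Heavy, Y), payoffs (15, 19).
If Echo leads: Delta's best replies are W→Medium, X→Zero, Y→Medium, Z→Medium; Echo's induced payoffs 17, 0, 8, 6; outcome (Medium, W), payoffs (14, 17).
Echo gets 17 moving first and 19 moving second, so Echo prefers to move second.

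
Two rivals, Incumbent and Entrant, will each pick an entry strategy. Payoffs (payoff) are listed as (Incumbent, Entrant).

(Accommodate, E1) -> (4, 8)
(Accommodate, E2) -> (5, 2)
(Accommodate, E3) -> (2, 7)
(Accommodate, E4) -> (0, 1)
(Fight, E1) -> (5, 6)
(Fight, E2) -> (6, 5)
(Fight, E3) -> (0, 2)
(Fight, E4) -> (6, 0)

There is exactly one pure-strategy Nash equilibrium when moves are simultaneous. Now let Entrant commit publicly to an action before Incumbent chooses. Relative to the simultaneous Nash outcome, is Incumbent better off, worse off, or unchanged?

Backward induction with Entrant moving first.
- E1: Incumbent compares 4, 5 and picks Fight; Entrant would get 6.
- E2: Incumbent compares 5, 6 and picks Fight; Entrant would get 5.
- E3: Incumbent compares 2, 0 and picks Accommodate; Entrant would get 7.
- E4: Incumbent compares 0, 6 and picks Fight; Entrant would get 0.
Among 6, 5, 7, 0, the best is 7 at E3. Subgame-perfect outcome: (Accommodate, E3) with payoffs (2, 7).
Now find the simultaneous Nash equilibrium.
Incumbent's best replies: E1→Fight; E2→Fight; E3→Accommodate; E4→Fight.
Entrant's best replies: Accommodate→E1; Fight→E1.
Only (Fight, E1) has each player best-responding; Nash payoffs (5, 6).
Incumbent earns 2 sequentially versus 5 at the Nash outcome: worse off.

worse off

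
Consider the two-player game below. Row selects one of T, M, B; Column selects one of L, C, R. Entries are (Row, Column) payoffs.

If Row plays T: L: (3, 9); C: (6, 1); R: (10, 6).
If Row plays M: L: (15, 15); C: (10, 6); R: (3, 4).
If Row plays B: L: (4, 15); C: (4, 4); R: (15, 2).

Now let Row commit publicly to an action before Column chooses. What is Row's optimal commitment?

M

Solve by backward induction (Row leads).
- T → Column plays L (best of 9, 1, 6); Row gets 3.
- M → Column plays L (best of 15, 6, 4); Row gets 15.
- B → Column plays L (best of 15, 4, 2); Row gets 4.
Among 3, 15, 4, the best is 15 at M. Subgame-perfect outcome: (M, L) with payoffs (15, 15).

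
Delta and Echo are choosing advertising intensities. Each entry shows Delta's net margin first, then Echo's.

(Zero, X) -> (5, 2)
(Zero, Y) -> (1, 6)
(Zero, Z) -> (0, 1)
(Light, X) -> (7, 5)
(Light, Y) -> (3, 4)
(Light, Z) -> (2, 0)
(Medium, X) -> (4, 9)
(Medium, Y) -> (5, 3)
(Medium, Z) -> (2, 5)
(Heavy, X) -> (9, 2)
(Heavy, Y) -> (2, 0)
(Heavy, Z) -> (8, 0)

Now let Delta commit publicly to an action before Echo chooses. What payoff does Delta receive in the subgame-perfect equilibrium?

9

Echo best-responds to each possible Delta move:
- Zero → Echo plays Y (best of 2, 6, 1); Delta gets 1.
- Light → Echo plays X (best of 5, 4, 0); Delta gets 7.
- Medium → Echo plays X (best of 9, 3, 5); Delta gets 4.
- Heavy → Echo plays X (best of 2, 0, 0); Delta gets 9.
Among 1, 7, 4, 9, the best is 9 at Heavy. Subgame-perfect outcome: (Heavy, X) with payoffs (9, 2).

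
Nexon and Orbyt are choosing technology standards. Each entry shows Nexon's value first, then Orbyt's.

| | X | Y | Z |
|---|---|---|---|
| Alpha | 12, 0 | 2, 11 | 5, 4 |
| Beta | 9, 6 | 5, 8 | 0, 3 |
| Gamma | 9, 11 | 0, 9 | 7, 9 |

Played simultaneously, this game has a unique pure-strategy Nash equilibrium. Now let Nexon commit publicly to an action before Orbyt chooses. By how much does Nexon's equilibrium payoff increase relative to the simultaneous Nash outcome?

Solve by backward induction (Nexon leads).
- Alpha: BR = Y, leader payoff 2.
- Beta: BR = Y, leader payoff 5.
- Gamma: BR = X, leader payoff 9.
Among 2, 5, 9, the best is 9 at Gamma. Subgame-perfect outcome: (Gamma, X) with payoffs (9, 11).
For the simultaneous game, intersect best replies.
Nexon's best replies: X→Alpha; Y→Beta; Z→Gamma.
Orbyt's best replies: Alpha→Y; Beta→Y; Gamma→X.
Only (Beta, Y) has each player best-responding; Nash payoffs (5, 8).
Nexon's commitment gain: 9 − 5 = 4.

4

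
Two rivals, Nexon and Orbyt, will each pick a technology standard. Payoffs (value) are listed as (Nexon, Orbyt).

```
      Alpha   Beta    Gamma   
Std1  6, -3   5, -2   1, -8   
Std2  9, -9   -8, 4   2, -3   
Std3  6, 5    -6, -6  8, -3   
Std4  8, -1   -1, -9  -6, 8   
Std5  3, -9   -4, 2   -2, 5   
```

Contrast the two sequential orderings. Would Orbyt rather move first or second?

If Nexon leads: Orbyt's best replies are Std1→Beta, Std2→Beta, Std3→Alpha, Std4→Gamma, Std5→Gamma; Nexon's induced payoffs 5, -8, 6, -6, -2; outcome (Std3, Alpha), payoffs (6, 5).
If Orbyt leads: Nexon's best replies are Alpha→Std2, Beta→Std1, Gamma→Std3; Orbyt's induced payoffs -9, -2, -3; outcome (Std1, Beta), payoffs (5, -2).
Orbyt gets -2 moving first and 5 moving second, so Orbyt prefers to move second.

second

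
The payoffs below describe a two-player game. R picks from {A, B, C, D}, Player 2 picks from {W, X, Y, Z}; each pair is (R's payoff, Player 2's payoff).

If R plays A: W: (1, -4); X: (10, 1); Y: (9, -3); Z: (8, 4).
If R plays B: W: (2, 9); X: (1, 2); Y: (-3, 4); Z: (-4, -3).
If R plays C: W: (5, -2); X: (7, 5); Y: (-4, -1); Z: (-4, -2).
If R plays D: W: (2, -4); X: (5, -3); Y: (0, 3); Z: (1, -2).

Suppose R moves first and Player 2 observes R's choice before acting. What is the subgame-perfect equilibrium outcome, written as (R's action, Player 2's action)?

(A, Z)

Player 2 best-responds to each possible R move:
- A: Player 2 compares -4, 1, -3, 4 and picks Z; R would get 8.
- B: Player 2 compares 9, 2, 4, -3 and picks W; R would get 2.
- C: Player 2 compares -2, 5, -1, -2 and picks X; R would get 7.
- D: Player 2 compares -4, -3, 3, -2 and picks Y; R would get 0.
Maximizing over 8, 2, 7, 0, R chooses A. Subgame-perfect outcome: (A, Z) with payoffs (8, 4).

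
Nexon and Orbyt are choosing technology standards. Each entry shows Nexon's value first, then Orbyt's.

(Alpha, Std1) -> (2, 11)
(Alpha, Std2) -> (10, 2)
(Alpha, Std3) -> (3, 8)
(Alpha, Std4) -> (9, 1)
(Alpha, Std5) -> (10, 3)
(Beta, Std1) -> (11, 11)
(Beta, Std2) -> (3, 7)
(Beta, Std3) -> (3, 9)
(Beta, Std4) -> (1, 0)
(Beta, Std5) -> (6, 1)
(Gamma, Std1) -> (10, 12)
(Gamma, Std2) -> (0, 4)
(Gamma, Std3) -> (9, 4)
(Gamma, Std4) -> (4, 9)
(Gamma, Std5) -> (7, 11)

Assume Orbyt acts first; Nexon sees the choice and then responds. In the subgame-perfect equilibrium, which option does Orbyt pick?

Solve by backward induction (Orbyt leads).
- Std1: Nexon compares 2, 11, 10 and picks Beta; Orbyt would get 11.
- Std2: Nexon compares 10, 3, 0 and picks Alpha; Orbyt would get 2.
- Std3: Nexon compares 3, 3, 9 and picks Gamma; Orbyt would get 4.
- Std4: Nexon compares 9, 1, 4 and picks Alpha; Orbyt would get 1.
- Std5: Nexon compares 10, 6, 7 and picks Alpha; Orbyt would get 3.
Among 11, 2, 4, 1, 3, the best is 11 at Std1. Subgame-perfect outcome: (Beta, Std1) with payoffs (11, 11).

Std1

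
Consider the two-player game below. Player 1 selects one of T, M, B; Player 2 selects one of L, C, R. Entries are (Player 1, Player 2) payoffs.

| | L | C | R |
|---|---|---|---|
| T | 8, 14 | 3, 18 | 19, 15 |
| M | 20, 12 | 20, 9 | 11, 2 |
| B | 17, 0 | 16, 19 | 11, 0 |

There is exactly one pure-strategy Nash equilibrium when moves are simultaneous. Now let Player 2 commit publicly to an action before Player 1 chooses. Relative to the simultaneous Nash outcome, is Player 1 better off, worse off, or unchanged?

worse off

Work backward from Player 1's decision.
- L: Player 1 compares 8, 20, 17 and picks M; Player 2 would get 12.
- C: Player 1 compares 3, 20, 16 and picks M; Player 2 would get 9.
- R: Player 1 compares 19, 11, 11 and picks T; Player 2 would get 15.
Among 12, 9, 15, the best is 15 at R. Subgame-perfect outcome: (T, R) with payoffs (19, 15).
Now find the simultaneous Nash equilibrium.
Player 1's best replies: L→M; C→M; R→T.
Player 2's best replies: T→C; M→L; B→C.
The unique mutual best reply is (M, L), giving (20, 12).
Player 1 earns 19 sequentially versus 20 at the Nash outcome: worse off.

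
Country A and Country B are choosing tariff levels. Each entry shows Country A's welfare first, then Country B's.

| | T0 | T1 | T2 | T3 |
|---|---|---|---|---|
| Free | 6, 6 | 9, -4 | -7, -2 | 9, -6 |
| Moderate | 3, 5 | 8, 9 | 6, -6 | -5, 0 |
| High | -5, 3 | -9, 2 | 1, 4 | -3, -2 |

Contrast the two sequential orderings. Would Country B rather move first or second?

second

If Country A leads: Country B's best replies are Free→T0, Moderate→T1, High→T2; Country A's induced payoffs 6, 8, 1; outcome (Moderate, T1), payoffs (8, 9).
If Country B leads: Country A's best replies are T0→Free, T1→Free, T2→Moderate, T3→Free; Country B's induced payoffs 6, -4, -6, -6; outcome (Free, T0), payoffs (6, 6).
Country B gets 6 moving first and 9 moving second, so Country B prefers to move second.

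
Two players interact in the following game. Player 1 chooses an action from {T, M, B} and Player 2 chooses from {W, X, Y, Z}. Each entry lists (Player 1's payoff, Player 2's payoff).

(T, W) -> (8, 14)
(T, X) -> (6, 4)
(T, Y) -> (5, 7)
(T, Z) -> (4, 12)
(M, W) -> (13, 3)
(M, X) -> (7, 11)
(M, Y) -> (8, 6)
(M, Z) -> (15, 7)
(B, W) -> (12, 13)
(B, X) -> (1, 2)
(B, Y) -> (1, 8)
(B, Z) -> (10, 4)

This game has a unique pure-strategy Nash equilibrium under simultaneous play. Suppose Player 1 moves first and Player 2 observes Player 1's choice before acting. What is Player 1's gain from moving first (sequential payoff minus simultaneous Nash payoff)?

5

Player 2 best-responds to each possible Player 1 move:
- T: BR = W, leader payoff 8.
- M: BR = X, leader payoff 7.
- B: BR = W, leader payoff 12.
Player 1's induced payoffs are 8, 7, 12, so Player 1 commits to B. Subgame-perfect outcome: (B, W) with payoffs (12, 13).
For the simultaneous game, intersect best replies.
Player 1's best replies: W→M; X→M; Y→M; Z→M.
Player 2's best replies: T→W; M→X; B→W.
Only (M, X) has each player best-responding; Nash payoffs (7, 11).
Player 1's commitment gain: 12 − 7 = 5.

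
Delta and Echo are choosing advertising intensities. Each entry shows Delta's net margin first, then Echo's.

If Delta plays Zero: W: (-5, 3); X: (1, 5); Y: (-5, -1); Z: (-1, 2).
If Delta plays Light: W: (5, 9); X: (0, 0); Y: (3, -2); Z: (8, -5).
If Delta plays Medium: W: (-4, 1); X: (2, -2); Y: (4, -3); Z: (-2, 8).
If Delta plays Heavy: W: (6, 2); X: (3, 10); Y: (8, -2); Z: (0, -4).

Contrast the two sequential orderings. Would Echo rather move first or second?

If Delta leads: Echo's best replies are Zero→X, Light→W, Medium→Z, Heavy→X; Delta's induced payoffs 1, 5, -2, 3; outcome (Light, W), payoffs (5, 9).
If Echo leads: Delta's best replies are W→Heavy, X→Heavy, Y→Heavy, Z→Light; Echo's induced payoffs 2, 10, -2, -5; outcome (Heavy, X), payoffs (3, 10).
Echo gets 10 moving first and 9 moving second, so Echo prefers to move first.

first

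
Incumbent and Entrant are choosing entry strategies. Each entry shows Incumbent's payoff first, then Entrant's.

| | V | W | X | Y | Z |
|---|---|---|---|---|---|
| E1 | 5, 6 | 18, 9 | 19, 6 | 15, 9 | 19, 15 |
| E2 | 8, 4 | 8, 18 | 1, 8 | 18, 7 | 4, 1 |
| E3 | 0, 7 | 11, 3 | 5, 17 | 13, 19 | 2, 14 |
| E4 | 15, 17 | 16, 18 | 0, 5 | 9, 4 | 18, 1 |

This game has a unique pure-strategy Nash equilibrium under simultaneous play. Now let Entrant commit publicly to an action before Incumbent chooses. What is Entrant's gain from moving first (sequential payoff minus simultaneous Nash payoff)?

2

Incumbent best-responds to each possible Entrant move:
- V: Incumbent compares 5, 8, 0, 15 and picks E4; Entrant would get 17.
- W: Incumbent compares 18, 8, 11, 16 and picks E1; Entrant would get 9.
- X: Incumbent compares 19, 1, 5, 0 and picks E1; Entrant would get 6.
- Y: Incumbent compares 15, 18, 13, 9 and picks E2; Entrant would get 7.
- Z: Incumbent compares 19, 4, 2, 18 and picks E1; Entrant would get 15.
Entrant's induced payoffs are 17, 9, 6, 7, 15, so Entrant commits to V. Subgame-perfect outcome: (E4, V) with payoffs (15, 17).
Under simultaneous play:
Incumbent's best replies: V→E4; W→E1; X→E1; Y→E2; Z→E1.
Entrant's best replies: E1→Z; E2→W; E3→Y; E4→W.
The unique mutual best reply is (E1, Z), giving (19, 15).
Entrant's commitment gain: 17 − 15 = 2.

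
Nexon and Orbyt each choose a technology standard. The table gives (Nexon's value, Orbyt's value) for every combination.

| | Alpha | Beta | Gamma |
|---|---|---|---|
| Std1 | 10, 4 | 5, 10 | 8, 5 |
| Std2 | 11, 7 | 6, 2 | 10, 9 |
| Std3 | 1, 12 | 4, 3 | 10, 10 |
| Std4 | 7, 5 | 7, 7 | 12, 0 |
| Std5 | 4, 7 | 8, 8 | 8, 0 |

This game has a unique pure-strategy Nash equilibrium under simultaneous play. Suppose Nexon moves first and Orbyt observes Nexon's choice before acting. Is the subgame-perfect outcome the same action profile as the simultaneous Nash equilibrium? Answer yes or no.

no

Orbyt best-responds to each possible Nexon move:
- Std1 → Orbyt plays Beta (best of 4, 10, 5); Nexon gets 5.
- Std2 → Orbyt plays Gamma (best of 7, 2, 9); Nexon gets 10.
- Std3 → Orbyt plays Alpha (best of 12, 3, 10); Nexon gets 1.
- Std4 → Orbyt plays Beta (best of 5, 7, 0); Nexon gets 7.
- Std5 → Orbyt plays Beta (best of 7, 8, 0); Nexon gets 8.
Among 5, 10, 1, 7, 8, the best is 10 at Std2. Subgame-perfect outcome: (Std2, Gamma) with payoffs (10, 9).
For the simultaneous game, intersect best replies.
Nexon's best replies: Alpha→Std2; Beta→Std5; Gamma→Std4.
Orbyt's best replies: Std1→Beta; Std2→Gamma; Std3→Alpha; Std4→Beta; Std5→Beta.
Only (Std5, Beta) has each player best-responding; Nash payoffs (8, 8).
Sequential outcome (Std2, Gamma) differs from the Nash profile (Std5, Beta).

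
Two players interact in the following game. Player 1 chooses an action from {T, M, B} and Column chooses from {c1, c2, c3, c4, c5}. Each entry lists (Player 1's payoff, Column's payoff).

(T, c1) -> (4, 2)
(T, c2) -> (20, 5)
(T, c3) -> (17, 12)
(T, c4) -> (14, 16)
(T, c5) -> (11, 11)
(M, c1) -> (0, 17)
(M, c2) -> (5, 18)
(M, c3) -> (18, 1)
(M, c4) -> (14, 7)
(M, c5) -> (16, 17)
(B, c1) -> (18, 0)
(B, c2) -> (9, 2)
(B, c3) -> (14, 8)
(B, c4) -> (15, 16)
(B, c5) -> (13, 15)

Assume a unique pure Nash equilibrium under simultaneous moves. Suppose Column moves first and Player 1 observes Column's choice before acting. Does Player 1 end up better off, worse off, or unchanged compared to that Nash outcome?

better off

Solve by backward induction (Column leads).
- c1 → Player 1 plays B (best of 4, 0, 18); Column gets 0.
- c2 → Player 1 plays T (best of 20, 5, 9); Column gets 5.
- c3 → Player 1 plays M (best of 17, 18, 14); Column gets 1.
- c4 → Player 1 plays B (best of 14, 14, 15); Column gets 16.
- c5 → Player 1 plays M (best of 11, 16, 13); Column gets 17.
Maximizing over 0, 5, 1, 16, 17, Column chooses c5. Subgame-perfect outcome: (M, c5) with payoffs (16, 17).
For the simultaneous game, intersect best replies.
Player 1's best replies: c1→B; c2→T; c3→M; c4→B; c5→M.
Column's best replies: T→c4; M→c2; B→c4.
The unique mutual best reply is (B, c4), giving (15, 16).
Player 1 earns 16 sequentially versus 15 at the Nash outcome: better off.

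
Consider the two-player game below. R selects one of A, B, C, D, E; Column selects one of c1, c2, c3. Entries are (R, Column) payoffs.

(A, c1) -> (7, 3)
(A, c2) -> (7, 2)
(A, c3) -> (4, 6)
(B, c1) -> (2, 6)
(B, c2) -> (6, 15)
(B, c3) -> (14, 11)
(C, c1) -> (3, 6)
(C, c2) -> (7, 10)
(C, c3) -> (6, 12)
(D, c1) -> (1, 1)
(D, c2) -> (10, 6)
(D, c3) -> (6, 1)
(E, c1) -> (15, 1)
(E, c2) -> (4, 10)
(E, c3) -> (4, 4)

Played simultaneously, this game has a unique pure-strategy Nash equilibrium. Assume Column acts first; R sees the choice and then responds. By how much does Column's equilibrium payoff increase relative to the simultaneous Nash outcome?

5

R best-responds to each possible Column move:
- c1: BR = E, leader payoff 1.
- c2: BR = D, leader payoff 6.
- c3: BR = B, leader payoff 11.
Among 1, 6, 11, the best is 11 at c3. Subgame-perfect outcome: (B, c3) with payoffs (14, 11).
Now find the simultaneous Nash equilibrium.
R's best replies: c1→E; c2→D; c3→B.
Column's best replies: A→c3; B→c2; C→c3; D→c2; E→c2.
The unique mutual best reply is (D, c2), giving (10, 6).
Column's commitment gain: 11 − 6 = 5.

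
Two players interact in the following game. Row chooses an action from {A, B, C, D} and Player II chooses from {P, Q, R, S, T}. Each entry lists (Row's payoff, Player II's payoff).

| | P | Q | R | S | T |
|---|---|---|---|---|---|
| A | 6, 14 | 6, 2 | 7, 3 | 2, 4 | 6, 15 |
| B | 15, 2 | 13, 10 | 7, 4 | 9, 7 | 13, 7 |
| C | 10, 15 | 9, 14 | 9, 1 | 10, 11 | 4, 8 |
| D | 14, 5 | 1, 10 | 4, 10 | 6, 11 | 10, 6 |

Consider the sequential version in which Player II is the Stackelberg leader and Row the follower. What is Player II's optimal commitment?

S

Backward induction with Player II moving first.
- P: Row compares 6, 15, 10, 14 and picks B; Player II would get 2.
- Q: Row compares 6, 13, 9, 1 and picks B; Player II would get 10.
- R: Row compares 7, 7, 9, 4 and picks C; Player II would get 1.
- S: Row compares 2, 9, 10, 6 and picks C; Player II would get 11.
- T: Row compares 6, 13, 4, 10 and picks B; Player II would get 7.
Among 2, 10, 1, 11, 7, the best is 11 at S. Subgame-perfect outcome: (C, S) with payoffs (10, 11).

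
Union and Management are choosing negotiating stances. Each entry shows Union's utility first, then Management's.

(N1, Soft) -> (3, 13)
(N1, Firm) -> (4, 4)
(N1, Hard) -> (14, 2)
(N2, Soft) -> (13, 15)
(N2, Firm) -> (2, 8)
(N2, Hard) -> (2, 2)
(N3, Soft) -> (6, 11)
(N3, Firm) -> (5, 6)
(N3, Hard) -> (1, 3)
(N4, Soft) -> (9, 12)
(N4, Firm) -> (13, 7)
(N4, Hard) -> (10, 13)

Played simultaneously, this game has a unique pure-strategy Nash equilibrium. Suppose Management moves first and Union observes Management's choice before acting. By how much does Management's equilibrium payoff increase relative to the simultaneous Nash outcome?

Backward induction with Management moving first.
- Soft: BR = N2, leader payoff 15.
- Firm: BR = N4, leader payoff 7.
- Hard: BR = N1, leader payoff 2.
Management's induced payoffs are 15, 7, 2, so Management commits to Soft. Subgame-perfect outcome: (N2, Soft) with payoffs (13, 15).
Now find the simultaneous Nash equilibrium.
Union's best replies: Soft→N2; Firm→N4; Hard→N1.
Management's best replies: N1→Soft; N2→Soft; N3→Soft; N4→Hard.
Only (N2, Soft) has each player best-responding; Nash payoffs (13, 15).
Management's commitment gain: 15 − 15 = 0.

0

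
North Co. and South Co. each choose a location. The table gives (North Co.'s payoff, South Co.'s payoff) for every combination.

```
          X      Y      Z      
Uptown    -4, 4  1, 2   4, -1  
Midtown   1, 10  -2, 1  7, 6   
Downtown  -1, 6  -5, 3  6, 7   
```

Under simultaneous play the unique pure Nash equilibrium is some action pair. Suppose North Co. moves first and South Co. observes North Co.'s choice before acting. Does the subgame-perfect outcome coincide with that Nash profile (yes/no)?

South Co. best-responds to each possible North Co. move:
- Uptown → South Co. plays X (best of 4, 2, -1); North Co. gets -4.
- Midtown → South Co. plays X (best of 10, 1, 6); North Co. gets 1.
- Downtown → South Co. plays Z (best of 6, 3, 7); North Co. gets 6.
Maximizing over -4, 1, 6, North Co. chooses Downtown. Subgame-perfect outcome: (Downtown, Z) with payoffs (6, 7).
For the simultaneous game, intersect best replies.
North Co.'s best replies: X→Midtown; Y→Uptown; Z→Midtown.
South Co.'s best replies: Uptown→X; Midtown→X; Downtown→Z.
The unique mutual best reply is (Midtown, X), giving (1, 10).
Sequential outcome (Downtown, Z) differs from the Nash profile (Midtown, X).

no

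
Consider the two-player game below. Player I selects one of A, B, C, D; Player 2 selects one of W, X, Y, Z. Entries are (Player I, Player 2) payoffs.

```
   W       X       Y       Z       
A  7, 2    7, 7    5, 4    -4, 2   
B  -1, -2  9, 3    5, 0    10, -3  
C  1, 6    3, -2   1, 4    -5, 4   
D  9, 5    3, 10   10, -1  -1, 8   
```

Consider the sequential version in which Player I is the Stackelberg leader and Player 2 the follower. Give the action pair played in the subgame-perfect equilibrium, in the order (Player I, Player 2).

Solve by backward induction (Player I leads).
- A: Player 2 compares 2, 7, 4, 2 and picks X; Player I would get 7.
- B: Player 2 compares -2, 3, 0, -3 and picks X; Player I would get 9.
- C: Player 2 compares 6, -2, 4, 4 and picks W; Player I would get 1.
- D: Player 2 compares 5, 10, -1, 8 and picks X; Player I would get 3.
Player I's induced payoffs are 7, 9, 1, 3, so Player I commits to B. Subgame-perfect outcome: (B, X) with payoffs (9, 3).

(B, X)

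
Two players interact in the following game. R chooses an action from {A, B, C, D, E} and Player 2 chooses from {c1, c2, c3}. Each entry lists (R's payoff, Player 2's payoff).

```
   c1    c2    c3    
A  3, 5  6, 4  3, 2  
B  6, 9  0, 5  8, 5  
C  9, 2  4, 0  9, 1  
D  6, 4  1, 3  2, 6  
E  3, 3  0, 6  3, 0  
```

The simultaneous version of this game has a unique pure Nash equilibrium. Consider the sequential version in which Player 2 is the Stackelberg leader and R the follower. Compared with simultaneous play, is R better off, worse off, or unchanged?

worse off

Backward induction with Player 2 moving first.
- c1: BR = C, leader payoff 2.
- c2: BR = A, leader payoff 4.
- c3: BR = C, leader payoff 1.
Among 2, 4, 1, the best is 4 at c2. Subgame-perfect outcome: (A, c2) with payoffs (6, 4).
For the simultaneous game, intersect best replies.
R's best replies: c1→C; c2→A; c3→C.
Player 2's best replies: A→c1; B→c1; C→c1; D→c3; E→c2.
Only (C, c1) has each player best-responding; Nash payoffs (9, 2).
R earns 6 sequentially versus 9 at the Nash outcome: worse off.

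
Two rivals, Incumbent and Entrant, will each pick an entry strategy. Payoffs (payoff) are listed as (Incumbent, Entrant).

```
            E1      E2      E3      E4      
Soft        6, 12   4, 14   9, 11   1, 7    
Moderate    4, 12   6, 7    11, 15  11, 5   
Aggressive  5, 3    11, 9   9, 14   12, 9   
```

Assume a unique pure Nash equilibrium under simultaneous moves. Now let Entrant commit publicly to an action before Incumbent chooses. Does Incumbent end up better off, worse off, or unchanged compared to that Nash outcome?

Solve by backward induction (Entrant leads).
- E1 → Incumbent plays Soft (best of 6, 4, 5); Entrant gets 12.
- E2 → Incumbent plays Aggressive (best of 4, 6, 11); Entrant gets 9.
- E3 → Incumbent plays Moderate (best of 9, 11, 9); Entrant gets 15.
- E4 → Incumbent plays Aggressive (best of 1, 11, 12); Entrant gets 9.
Maximizing over 12, 9, 15, 9, Entrant chooses E3. Subgame-perfect outcome: (Moderate, E3) with payoffs (11, 15).
Now find the simultaneous Nash equilibrium.
Incumbent's best replies: E1→Soft; E2→Aggressive; E3→Moderate; E4→Aggressive.
Entrant's best replies: Soft→E2; Moderate→E3; Aggressive→E3.
Only (Moderate, E3) has each player best-responding; Nash payoffs (11, 15).
Incumbent earns 11 sequentially versus 11 at the Nash outcome: unchanged.

unchanged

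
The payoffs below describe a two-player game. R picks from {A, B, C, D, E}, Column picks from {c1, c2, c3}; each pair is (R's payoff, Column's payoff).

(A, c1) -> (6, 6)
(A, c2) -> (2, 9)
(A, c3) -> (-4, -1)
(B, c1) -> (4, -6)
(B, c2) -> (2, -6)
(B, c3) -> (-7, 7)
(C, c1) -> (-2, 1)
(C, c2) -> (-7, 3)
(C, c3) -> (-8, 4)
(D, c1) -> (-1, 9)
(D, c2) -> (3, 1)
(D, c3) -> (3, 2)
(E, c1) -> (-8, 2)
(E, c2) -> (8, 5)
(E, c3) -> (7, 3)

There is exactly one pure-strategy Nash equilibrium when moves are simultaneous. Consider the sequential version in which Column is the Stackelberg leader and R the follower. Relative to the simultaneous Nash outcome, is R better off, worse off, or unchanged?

R best-responds to each possible Column move:
- c1: BR = A, leader payoff 6.
- c2: BR = E, leader payoff 5.
- c3: BR = E, leader payoff 3.
Maximizing over 6, 5, 3, Column chooses c1. Subgame-perfect outcome: (A, c1) with payoffs (6, 6).
Under simultaneous play:
R's best replies: c1→A; c2→E; c3→E.
Column's best replies: A→c2; B→c3; C→c3; D→c1; E→c2.
Only (E, c2) has each player best-responding; Nash payoffs (8, 5).
R earns 6 sequentially versus 8 at the Nash outcome: worse off.

worse off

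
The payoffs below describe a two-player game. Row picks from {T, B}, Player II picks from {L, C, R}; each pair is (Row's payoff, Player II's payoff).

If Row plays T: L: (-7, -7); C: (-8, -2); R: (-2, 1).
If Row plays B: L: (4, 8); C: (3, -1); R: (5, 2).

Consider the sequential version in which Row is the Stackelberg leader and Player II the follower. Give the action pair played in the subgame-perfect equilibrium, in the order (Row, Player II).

(B, L)

Work backward from Player II's decision.
- T: BR = R, leader payoff -2.
- B: BR = L, leader payoff 4.
Among -2, 4, the best is 4 at B. Subgame-perfect outcome: (B, L) with payoffs (4, 8).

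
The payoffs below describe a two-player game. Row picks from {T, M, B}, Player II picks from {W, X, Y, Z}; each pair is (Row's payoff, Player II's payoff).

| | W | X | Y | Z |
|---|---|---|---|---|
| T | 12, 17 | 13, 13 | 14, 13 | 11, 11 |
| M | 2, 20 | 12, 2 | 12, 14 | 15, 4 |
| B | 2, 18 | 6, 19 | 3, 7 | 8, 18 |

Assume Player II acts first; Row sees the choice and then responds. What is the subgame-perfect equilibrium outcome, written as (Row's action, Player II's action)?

(T, W)

Row best-responds to each possible Player II move:
- W → Row plays T (best of 12, 2, 2); Player II gets 17.
- X → Row plays T (best of 13, 12, 6); Player II gets 13.
- Y → Row plays T (best of 14, 12, 3); Player II gets 13.
- Z → Row plays M (best of 11, 15, 8); Player II gets 4.
Maximizing over 17, 13, 13, 4, Player II chooses W. Subgame-perfect outcome: (T, W) with payoffs (12, 17).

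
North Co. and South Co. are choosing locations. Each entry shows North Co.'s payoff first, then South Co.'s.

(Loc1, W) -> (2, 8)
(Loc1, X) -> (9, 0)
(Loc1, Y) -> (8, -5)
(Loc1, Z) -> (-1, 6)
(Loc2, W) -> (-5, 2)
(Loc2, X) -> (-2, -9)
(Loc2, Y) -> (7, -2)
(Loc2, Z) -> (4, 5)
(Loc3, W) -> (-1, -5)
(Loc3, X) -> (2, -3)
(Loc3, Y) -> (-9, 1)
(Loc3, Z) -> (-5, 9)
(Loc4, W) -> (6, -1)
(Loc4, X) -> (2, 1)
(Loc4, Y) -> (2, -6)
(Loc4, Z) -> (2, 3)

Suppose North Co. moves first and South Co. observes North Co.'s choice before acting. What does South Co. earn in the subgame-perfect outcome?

Work backward from South Co.'s decision.
- Loc1: South Co. compares 8, 0, -5, 6 and picks W; North Co. would get 2.
- Loc2: South Co. compares 2, -9, -2, 5 and picks Z; North Co. would get 4.
- Loc3: South Co. compares -5, -3, 1, 9 and picks Z; North Co. would get -5.
- Loc4: South Co. compares -1, 1, -6, 3 and picks Z; North Co. would get 2.
North Co.'s induced payoffs are 2, 4, -5, 2, so North Co. commits to Loc2. Subgame-perfect outcome: (Loc2, Z) with payoffs (4, 5).

5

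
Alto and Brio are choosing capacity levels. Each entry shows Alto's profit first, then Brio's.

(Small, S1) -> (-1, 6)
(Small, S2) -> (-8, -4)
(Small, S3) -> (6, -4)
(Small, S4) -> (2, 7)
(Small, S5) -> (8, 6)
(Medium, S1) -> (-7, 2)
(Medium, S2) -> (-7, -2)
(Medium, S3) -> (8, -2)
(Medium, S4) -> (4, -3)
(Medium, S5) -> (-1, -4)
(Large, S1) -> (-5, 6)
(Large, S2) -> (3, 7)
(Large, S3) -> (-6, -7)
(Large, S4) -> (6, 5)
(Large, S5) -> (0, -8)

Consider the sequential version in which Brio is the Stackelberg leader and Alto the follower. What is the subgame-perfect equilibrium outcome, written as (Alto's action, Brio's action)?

(Large, S2)

Backward induction with Brio moving first.
- S1: Alto compares -1, -7, -5 and picks Small; Brio would get 6.
- S2: Alto compares -8, -7, 3 and picks Large; Brio would get 7.
- S3: Alto compares 6, 8, -6 and picks Medium; Brio would get -2.
- S4: Alto compares 2, 4, 6 and picks Large; Brio would get 5.
- S5: Alto compares 8, -1, 0 and picks Small; Brio would get 6.
Maximizing over 6, 7, -2, 5, 6, Brio chooses S2. Subgame-perfect outcome: (Large, S2) with payoffs (3, 7).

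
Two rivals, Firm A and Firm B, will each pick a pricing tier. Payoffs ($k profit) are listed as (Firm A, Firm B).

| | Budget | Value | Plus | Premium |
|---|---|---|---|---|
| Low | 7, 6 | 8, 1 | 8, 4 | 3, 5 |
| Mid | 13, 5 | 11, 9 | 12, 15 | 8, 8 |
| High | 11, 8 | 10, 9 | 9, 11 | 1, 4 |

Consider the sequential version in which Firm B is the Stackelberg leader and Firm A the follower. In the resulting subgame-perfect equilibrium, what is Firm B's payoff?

Solve by backward induction (Firm B leads).
- Budget → Firm A plays Mid (best of 7, 13, 11); Firm B gets 5.
- Value → Firm A plays Mid (best of 8, 11, 10); Firm B gets 9.
- Plus → Firm A plays Mid (best of 8, 12, 9); Firm B gets 15.
- Premium → Firm A plays Mid (best of 3, 8, 1); Firm B gets 8.
Firm B's induced payoffs are 5, 9, 15, 8, so Firm B commits to Plus. Subgame-perfect outcome: (Mid, Plus) with payoffs (12, 15).

15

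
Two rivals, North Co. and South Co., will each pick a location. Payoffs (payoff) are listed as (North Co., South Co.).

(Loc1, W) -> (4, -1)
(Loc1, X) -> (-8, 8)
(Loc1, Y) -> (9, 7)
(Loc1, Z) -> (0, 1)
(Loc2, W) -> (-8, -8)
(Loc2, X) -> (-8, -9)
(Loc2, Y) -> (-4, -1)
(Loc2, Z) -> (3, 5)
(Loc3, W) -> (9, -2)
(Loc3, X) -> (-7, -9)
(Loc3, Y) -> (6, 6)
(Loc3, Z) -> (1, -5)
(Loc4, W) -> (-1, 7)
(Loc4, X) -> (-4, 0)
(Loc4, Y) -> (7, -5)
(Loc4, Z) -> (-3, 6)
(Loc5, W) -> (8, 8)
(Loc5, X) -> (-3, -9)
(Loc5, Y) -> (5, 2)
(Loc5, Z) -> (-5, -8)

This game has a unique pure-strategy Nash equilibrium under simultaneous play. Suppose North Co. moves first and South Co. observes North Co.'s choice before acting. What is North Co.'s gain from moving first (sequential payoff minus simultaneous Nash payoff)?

5

Work backward from South Co.'s decision.
- Loc1: BR = X, leader payoff -8.
- Loc2: BR = Z, leader payoff 3.
- Loc3: BR = Y, leader payoff 6.
- Loc4: BR = W, leader payoff -1.
- Loc5: BR = W, leader payoff 8.
North Co.'s induced payoffs are -8, 3, 6, -1, 8, so North Co. commits to Loc5. Subgame-perfect outcome: (Loc5, W) with payoffs (8, 8).
Under simultaneous play:
North Co.'s best replies: W→Loc3; X→Loc5; Y→Loc1; Z→Loc2.
South Co.'s best replies: Loc1→X; Loc2→Z; Loc3→Y; Loc4→W; Loc5→W.
Only (Loc2, Z) has each player best-responding; Nash payoffs (3, 5).
North Co.'s commitment gain: 8 − 3 = 5.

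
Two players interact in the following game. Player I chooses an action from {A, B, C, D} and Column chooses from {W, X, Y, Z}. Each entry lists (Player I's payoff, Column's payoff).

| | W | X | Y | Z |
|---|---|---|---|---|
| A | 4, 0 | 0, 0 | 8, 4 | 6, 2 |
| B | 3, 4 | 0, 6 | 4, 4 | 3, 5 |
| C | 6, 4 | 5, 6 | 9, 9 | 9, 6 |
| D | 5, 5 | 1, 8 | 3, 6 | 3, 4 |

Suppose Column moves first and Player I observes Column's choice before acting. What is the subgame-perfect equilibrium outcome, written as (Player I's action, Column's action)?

(C, Y)

Solve by backward induction (Column leads).
- W → Player I plays C (best of 4, 3, 6, 5); Column gets 4.
- X → Player I plays C (best of 0, 0, 5, 1); Column gets 6.
- Y → Player I plays C (best of 8, 4, 9, 3); Column gets 9.
- Z → Player I plays C (best of 6, 3, 9, 3); Column gets 6.
Column's induced payoffs are 4, 6, 9, 6, so Column commits to Y. Subgame-perfect outcome: (C, Y) with payoffs (9, 9).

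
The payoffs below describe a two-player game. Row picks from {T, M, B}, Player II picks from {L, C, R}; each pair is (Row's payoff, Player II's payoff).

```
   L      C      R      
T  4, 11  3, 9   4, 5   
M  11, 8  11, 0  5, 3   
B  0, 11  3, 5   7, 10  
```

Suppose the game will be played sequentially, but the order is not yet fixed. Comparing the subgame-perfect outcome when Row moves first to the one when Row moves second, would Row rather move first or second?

first

If Row leads: Player II's best replies are T→L, M→L, B→L; Row's induced payoffs 4, 11, 0; outcome (M, L), payoffs (11, 8).
If Player II leads: Row's best replies are L→M, C→M, R→B; Player II's induced payoffs 8, 0, 10; outcome (B, R), payoffs (7, 10).
Row gets 11 moving first and 7 moving second, so Row prefers to move first.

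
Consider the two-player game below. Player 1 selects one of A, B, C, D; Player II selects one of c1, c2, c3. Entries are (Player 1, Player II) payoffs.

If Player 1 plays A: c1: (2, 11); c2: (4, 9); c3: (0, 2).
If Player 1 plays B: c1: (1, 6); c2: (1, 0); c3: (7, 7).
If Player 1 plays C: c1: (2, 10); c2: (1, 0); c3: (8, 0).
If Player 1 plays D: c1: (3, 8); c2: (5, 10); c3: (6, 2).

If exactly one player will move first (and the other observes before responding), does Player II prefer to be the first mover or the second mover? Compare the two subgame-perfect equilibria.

first

If Player 1 leads: Player II's best replies are A→c1, B→c3, C→c1, D→c2; Player 1's induced payoffs 2, 7, 2, 5; outcome (B, c3), payoffs (7, 7).
If Player II leads: Player 1's best replies are c1→D, c2→D, c3→C; Player II's induced payoffs 8, 10, 0; outcome (D, c2), payoffs (5, 10).
Player II gets 10 moving first and 7 moving second, so Player II prefers to move first.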